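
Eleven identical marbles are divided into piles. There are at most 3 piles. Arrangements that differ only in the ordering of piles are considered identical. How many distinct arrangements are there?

Listing the qualifying partitions of 11:
11
10,1
9,2
9,1,1
8,3
8,2,1
7,4
7,3,1
7,2,2
6,5
6,4,1
6,3,2
5,5,1
5,4,2
5,3,3
4,4,3

16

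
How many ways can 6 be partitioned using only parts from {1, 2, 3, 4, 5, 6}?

They are:
6
1 + 5
2 + 4
1 + 1 + 4
3 + 3
1 + 2 + 3
1 + 1 + 1 + 3
2 + 2 + 2
1 + 1 + 2 + 2
1 + 1 + 1 + 1 + 2
1 + 1 + 1 + 1 + 1 + 1
Counting gives 11.

11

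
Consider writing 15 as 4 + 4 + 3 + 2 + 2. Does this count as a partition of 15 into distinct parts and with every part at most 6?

No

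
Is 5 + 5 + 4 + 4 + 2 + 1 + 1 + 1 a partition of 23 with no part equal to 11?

Yes

The parts sum to 23, and the condition 'no summand equals 11' holds.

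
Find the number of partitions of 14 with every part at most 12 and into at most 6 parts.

Direct enumeration gives 88 partitions.

88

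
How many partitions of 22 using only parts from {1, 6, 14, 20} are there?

Listing the qualifying partitions of 22:
1+1+20
1+1+6+14
1+1+1+1+1+1+1+1+14
1+1+1+1+6+6+6
1+1+1+1+1+1+1+1+1+1+6+6
1+1+1+1+1+1+1+1+1+1+1+1+1+1+1+1+6
1+1+1+1+1+1+1+1+1+1+1+1+1+1+1+1+1+1+1+1+1+1
Counting gives 7.

7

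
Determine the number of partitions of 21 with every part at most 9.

A full systematic count gives 598.

598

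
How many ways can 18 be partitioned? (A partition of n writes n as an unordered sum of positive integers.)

385

Counting exhaustively, 385 partitions satisfy the conditions.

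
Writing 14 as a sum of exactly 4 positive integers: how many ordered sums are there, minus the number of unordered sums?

Ordered (compositions into 4 parts): C(13,3) = 286.
Unordered (partitions into 4 parts): 23.
Difference: 286 − 23 = 263.

263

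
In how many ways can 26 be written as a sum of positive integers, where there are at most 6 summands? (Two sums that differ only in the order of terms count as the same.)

A full systematic count gives 709.

709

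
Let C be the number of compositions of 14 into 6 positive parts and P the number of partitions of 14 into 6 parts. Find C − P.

1267

Ordered (compositions into 6 parts): C(13,5) = 1287.
Partitions of 14 into exactly 6 parts: 20.
Difference: 1287 − 20 = 1267.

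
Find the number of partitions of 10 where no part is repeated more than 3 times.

29

There are too many to list fully; the first 12 (by largest part) are:
10
1, 9
2, 8
1, 1, 8
3, 7
1, 2, 7
1, 1, 1, 7
4, 6
1, 3, 6
2, 2, 6
1, 1, 2, 6
5, 5
…and 17 more, for 29 total.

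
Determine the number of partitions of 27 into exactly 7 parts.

Systematic enumeration (by largest part, then next-largest, …) yields 364.

364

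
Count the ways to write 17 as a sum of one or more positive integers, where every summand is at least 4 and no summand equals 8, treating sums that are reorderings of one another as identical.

Listing the qualifying partitions of 17:
17
4 + 13
5 + 12
6 + 11
7 + 10
4 + 4 + 9
4 + 6 + 7
5 + 5 + 7
5 + 6 + 6
4 + 4 + 4 + 5

10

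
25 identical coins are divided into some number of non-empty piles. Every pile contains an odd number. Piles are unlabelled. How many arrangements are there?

Counting exhaustively, 142 partitions satisfy the conditions.

142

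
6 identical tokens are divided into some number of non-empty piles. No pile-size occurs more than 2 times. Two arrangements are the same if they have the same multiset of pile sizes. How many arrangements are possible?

7

They are:
6
5,1
4,2
4,1,1
3,3
3,2,1
2,2,1,1
That's 7 in total.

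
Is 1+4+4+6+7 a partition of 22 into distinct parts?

The parts sum to 22, and the condition 'all summands are distinct' is violated.

No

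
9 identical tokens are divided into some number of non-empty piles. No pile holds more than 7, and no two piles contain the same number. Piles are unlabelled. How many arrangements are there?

6

The partitions of 9 that satisfy the conditions:
2 + 7
3 + 6
1 + 2 + 6
4 + 5
1 + 3 + 5
2 + 3 + 4
That's 6 in total.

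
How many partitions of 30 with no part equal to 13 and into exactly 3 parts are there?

There are too many to list fully; the first 12 (by largest part) are:
28,1,1
27,2,1
26,3,1
26,2,2
25,4,1
25,3,2
24,5,1
24,4,2
24,3,3
23,6,1
23,5,2
23,4,3
…and 55 more, for 67 total.

67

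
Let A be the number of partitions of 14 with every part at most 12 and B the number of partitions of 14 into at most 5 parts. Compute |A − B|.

Partitions of 14 with every part at most 12: 133.
Partitions of 14 into at most 5 parts: 70.
|133 − 70| = 63.

63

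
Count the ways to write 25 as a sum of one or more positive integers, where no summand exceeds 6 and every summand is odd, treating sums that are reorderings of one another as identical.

A partial list (first 12 by largest part):
5, 5, 5, 5, 5
5, 5, 5, 5, 3, 1, 1
5, 5, 5, 5, 1, 1, 1, 1, 1
5, 5, 5, 3, 3, 3, 1
5, 5, 5, 3, 3, 1, 1, 1, 1
5, 5, 5, 3, 1, 1, 1, 1, 1, 1, 1
5, 5, 5, 1, 1, 1, 1, 1, 1, 1, 1, 1, 1
5, 5, 3, 3, 3, 3, 3
5, 5, 3, 3, 3, 3, 1, 1, 1
5, 5, 3, 3, 3, 1, 1, 1, 1, 1, 1
5, 5, 3, 3, 1, 1, 1, 1, 1, 1, 1, 1, 1
5, 5, 3, 1, 1, 1, 1, 1, 1, 1, 1, 1, 1, 1, 1
…and 17 more, for 29 total.

29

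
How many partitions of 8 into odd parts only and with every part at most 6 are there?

Enumerating:
3, 5
1, 1, 1, 5
1, 1, 3, 3
1, 1, 1, 1, 1, 3
1, 1, 1, 1, 1, 1, 1, 1
That's 5 in total.

5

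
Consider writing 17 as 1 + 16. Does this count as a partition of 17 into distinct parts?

Yes

The parts sum to 17, and the condition 'all summands are distinct' holds.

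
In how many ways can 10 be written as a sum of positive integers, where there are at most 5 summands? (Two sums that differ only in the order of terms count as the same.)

30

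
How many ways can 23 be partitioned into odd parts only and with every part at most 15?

Direct enumeration gives 96 partitions.

96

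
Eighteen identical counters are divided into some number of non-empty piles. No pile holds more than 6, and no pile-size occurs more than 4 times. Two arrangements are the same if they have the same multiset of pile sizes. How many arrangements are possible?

Systematic enumeration (by largest part, then next-largest, …) yields 108.

108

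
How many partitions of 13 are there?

101

A full systematic count gives 101.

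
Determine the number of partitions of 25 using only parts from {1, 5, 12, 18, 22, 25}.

They are:
25
22+1+1+1
18+5+1+1
18+1+1+1+1+1+1+1
12+12+1
12+5+5+1+1+1
12+5+1+1+1+1+1+1+1+1
12+1+1+1+1+1+1+1+1+1+1+1+1+1
5+5+5+5+5
5+5+5+5+1+1+1+1+1
5+5+5+1+1+1+1+1+1+1+1+1+1
5+5+1+1+1+1+1+1+1+1+1+1+1+1+1+1+1
5+1+1+1+1+1+1+1+1+1+1+1+1+1+1+1+1+1+1+1+1
1+1+1+1+1+1+1+1+1+1+1+1+1+1+1+1+1+1+1+1+1+1+1+1+1

14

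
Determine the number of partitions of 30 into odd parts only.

Direct enumeration gives 296 partitions.

296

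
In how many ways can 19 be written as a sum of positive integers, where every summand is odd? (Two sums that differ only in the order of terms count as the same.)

A partial list (first 12 by largest part):
19
17,1,1
15,3,1
15,1,1,1,1
13,5,1
13,3,3
13,3,1,1,1
13,1,1,1,1,1,1
11,7,1
11,5,3
11,5,1,1,1
11,3,3,1,1
…and 42 more, for 54 total.

54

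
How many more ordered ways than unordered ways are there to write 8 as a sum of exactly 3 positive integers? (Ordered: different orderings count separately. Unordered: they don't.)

16

Ordered (compositions into 3 parts): C(7,2) = 21.
Partitions of 8 into exactly 3 parts: 5.
Difference: 21 − 5 = 16.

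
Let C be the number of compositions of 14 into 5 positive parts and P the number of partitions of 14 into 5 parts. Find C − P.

692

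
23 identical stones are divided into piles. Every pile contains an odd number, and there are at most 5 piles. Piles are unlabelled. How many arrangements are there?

38

There are too many to list fully; the first 12 (by largest part) are:
23
21, 1, 1
19, 3, 1
19, 1, 1, 1, 1
17, 5, 1
17, 3, 3
17, 3, 1, 1, 1
15, 7, 1
15, 5, 3
15, 5, 1, 1, 1
15, 3, 3, 1, 1
13, 9, 1
…and 26 more, for 38 total.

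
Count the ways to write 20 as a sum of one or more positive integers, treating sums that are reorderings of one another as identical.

627

There are 627 such partitions.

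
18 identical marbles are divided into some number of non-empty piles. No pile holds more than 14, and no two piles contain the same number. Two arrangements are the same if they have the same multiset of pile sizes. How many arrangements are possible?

There are too many to list fully; the first 12 (by largest part) are:
14 + 4
14 + 3 + 1
13 + 5
13 + 4 + 1
13 + 3 + 2
12 + 6
12 + 5 + 1
12 + 4 + 2
12 + 3 + 2 + 1
11 + 7
11 + 6 + 1
11 + 5 + 2
…and 29 more, for 41 total.

41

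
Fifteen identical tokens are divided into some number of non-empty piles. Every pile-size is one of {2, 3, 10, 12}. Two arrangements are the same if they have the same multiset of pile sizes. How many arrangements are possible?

5

They are:
12,3
10,3,2
3,3,3,3,3
3,3,3,2,2,2
3,2,2,2,2,2,2
Counting gives 5.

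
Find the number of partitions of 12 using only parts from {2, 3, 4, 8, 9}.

10

They are:
9 + 3
8 + 4
8 + 2 + 2
4 + 4 + 4
4 + 4 + 2 + 2
4 + 3 + 3 + 2
4 + 2 + 2 + 2 + 2
3 + 3 + 3 + 3
3 + 3 + 2 + 2 + 2
2 + 2 + 2 + 2 + 2 + 2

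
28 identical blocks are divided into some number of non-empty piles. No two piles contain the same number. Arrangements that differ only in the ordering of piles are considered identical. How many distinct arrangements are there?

222

Systematic enumeration (by largest part, then next-largest, …) yields 222.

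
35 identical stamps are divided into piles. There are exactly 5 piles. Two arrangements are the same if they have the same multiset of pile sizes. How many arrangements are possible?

Direct enumeration gives 674 partitions.

674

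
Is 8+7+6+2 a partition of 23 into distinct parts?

Yes

The parts sum to 23, and the condition 'all summands are distinct' holds.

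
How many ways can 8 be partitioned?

They are:
8
7 + 1
6 + 2
6 + 1 + 1
5 + 3
5 + 2 + 1
5 + 1 + 1 + 1
4 + 4
4 + 3 + 1
4 + 2 + 2
4 + 2 + 1 + 1
4 + 1 + 1 + 1 + 1
3 + 3 + 2
3 + 3 + 1 + 1
3 + 2 + 2 + 1
3 + 2 + 1 + 1 + 1
3 + 1 + 1 + 1 + 1 + 1
2 + 2 + 2 + 2
2 + 2 + 2 + 1 + 1
2 + 2 + 1 + 1 + 1 + 1
2 + 1 + 1 + 1 + 1 + 1 + 1
1 + 1 + 1 + 1 + 1 + 1 + 1 + 1

22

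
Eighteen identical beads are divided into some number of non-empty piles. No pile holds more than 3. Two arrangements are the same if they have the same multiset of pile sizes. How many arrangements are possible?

37

A partial list (first 12 by largest part):
3,3,3,3,3,3
3,3,3,3,3,2,1
3,3,3,3,3,1,1,1
3,3,3,3,2,2,2
3,3,3,3,2,2,1,1
3,3,3,3,2,1,1,1,1
3,3,3,3,1,1,1,1,1,1
3,3,3,2,2,2,2,1
3,3,3,2,2,2,1,1,1
3,3,3,2,2,1,1,1,1,1
3,3,3,2,1,1,1,1,1,1,1
3,3,3,1,1,1,1,1,1,1,1,1
…and 25 more, for 37 total.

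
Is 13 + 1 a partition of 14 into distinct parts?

Yes

The parts sum to 14, and the condition 'all summands are distinct' holds.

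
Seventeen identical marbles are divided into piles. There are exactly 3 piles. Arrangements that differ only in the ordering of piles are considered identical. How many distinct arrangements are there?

24

They are:
15, 1, 1
14, 2, 1
13, 3, 1
13, 2, 2
12, 4, 1
12, 3, 2
11, 5, 1
11, 4, 2
11, 3, 3
10, 6, 1
10, 5, 2
10, 4, 3
9, 7, 1
9, 6, 2
9, 5, 3
9, 4, 4
8, 8, 1
8, 7, 2
8, 6, 3
8, 5, 4
7, 7, 3
7, 6, 4
7, 5, 5
6, 6, 5
Counting gives 24.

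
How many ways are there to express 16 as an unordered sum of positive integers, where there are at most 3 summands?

There are too many to list fully; the first 12 (by largest part) are:
16
15,1
14,2
14,1,1
13,3
13,2,1
12,4
12,3,1
12,2,2
11,5
11,4,1
11,3,2
…and 18 more, for 30 total.

30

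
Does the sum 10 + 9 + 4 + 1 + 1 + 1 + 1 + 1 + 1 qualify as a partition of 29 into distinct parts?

The parts sum to 29, and the condition 'all summands are distinct' is violated.

No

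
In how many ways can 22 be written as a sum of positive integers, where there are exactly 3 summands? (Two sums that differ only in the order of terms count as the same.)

40

There are too many to list fully; the first 12 (by largest part) are:
1, 1, 20
1, 2, 19
1, 3, 18
2, 2, 18
1, 4, 17
2, 3, 17
1, 5, 16
2, 4, 16
3, 3, 16
1, 6, 15
2, 5, 15
3, 4, 15
…and 28 more, for 40 total.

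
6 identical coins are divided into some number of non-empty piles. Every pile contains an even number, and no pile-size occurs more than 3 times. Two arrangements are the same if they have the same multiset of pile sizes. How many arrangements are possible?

3

Enumerating:
6
4,2
2,2,2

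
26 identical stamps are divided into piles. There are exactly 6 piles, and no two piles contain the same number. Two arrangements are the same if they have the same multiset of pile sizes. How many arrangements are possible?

7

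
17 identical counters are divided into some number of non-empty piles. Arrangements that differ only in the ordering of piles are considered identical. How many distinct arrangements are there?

297

Counting exhaustively, 297 partitions satisfy the conditions.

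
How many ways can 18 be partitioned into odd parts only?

46

There are too many to list fully; the first 12 (by largest part) are:
1 + 17
3 + 15
1 + 1 + 1 + 15
5 + 13
1 + 1 + 3 + 13
1 + 1 + 1 + 1 + 1 + 13
7 + 11
1 + 1 + 5 + 11
1 + 3 + 3 + 11
1 + 1 + 1 + 1 + 3 + 11
1 + 1 + 1 + 1 + 1 + 1 + 1 + 11
9 + 9
…and 34 more, for 46 total.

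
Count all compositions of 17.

65536

There are 16 gaps and each independently is a cut or not, giving 2^16 = 65536.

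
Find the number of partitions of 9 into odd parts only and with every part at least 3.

Enumerating:
9
3 + 3 + 3

2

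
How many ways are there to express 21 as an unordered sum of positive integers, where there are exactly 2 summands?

10

Listing the qualifying partitions of 21:
1+20
2+19
3+18
4+17
5+16
6+15
7+14
8+13
9+12
10+11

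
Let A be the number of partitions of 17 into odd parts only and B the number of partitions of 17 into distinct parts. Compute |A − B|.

0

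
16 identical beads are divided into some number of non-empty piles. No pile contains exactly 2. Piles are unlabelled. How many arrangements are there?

Systematic enumeration (by largest part, then next-largest, …) yields 96.

96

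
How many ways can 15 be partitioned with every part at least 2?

41

A partial list (first 12 by largest part):
15
13,2
12,3
11,4
11,2,2
10,5
10,3,2
9,6
9,4,2
9,3,3
9,2,2,2
8,7
…and 29 more, for 41 total.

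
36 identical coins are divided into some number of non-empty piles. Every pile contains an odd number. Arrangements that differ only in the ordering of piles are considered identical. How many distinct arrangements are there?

668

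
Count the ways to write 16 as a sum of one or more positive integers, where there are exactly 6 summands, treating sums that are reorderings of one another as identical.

35

A partial list (first 12 by largest part):
11,1,1,1,1,1
10,2,1,1,1,1
9,3,1,1,1,1
9,2,2,1,1,1
8,4,1,1,1,1
8,3,2,1,1,1
8,2,2,2,1,1
7,5,1,1,1,1
7,4,2,1,1,1
7,3,3,1,1,1
7,3,2,2,1,1
7,2,2,2,2,1
…and 23 more, for 35 total.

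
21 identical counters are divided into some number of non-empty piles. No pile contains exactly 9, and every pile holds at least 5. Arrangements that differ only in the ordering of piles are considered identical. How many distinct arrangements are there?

The partitions of 21 that satisfy the conditions:
21
16,5
15,6
14,7
13,8
11,10
11,5,5
10,6,5
8,8,5
8,7,6
7,7,7
6,5,5,5

12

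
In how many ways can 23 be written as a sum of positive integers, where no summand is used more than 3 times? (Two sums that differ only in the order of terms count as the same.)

592

Direct enumeration gives 592 partitions.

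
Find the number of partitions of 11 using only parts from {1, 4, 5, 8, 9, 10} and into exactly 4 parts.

Listing the qualifying partitions of 11:
8, 1, 1, 1
5, 4, 1, 1
That's 2 in total.

2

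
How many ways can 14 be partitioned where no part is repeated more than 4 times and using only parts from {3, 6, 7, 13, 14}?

The partitions of 14 that satisfy the conditions:
14
7+7
Counting gives 2.

2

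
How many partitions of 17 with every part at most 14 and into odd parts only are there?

36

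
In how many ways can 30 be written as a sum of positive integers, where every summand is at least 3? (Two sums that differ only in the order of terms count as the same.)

There are 331 such partitions.

331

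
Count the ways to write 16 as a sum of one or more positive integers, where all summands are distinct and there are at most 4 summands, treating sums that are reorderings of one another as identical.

31

There are too many to list fully; the first 12 (by largest part) are:
16
1,15
2,14
3,13
1,2,13
4,12
1,3,12
5,11
1,4,11
2,3,11
6,10
1,5,10
…and 19 more, for 31 total.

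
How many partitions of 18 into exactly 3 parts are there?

A partial list (first 12 by largest part):
16,1,1
15,2,1
14,3,1
14,2,2
13,4,1
13,3,2
12,5,1
12,4,2
12,3,3
11,6,1
11,5,2
11,4,3
…and 15 more, for 27 total.

27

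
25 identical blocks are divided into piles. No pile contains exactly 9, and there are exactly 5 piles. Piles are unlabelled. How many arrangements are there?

Direct enumeration gives 158 partitions.

158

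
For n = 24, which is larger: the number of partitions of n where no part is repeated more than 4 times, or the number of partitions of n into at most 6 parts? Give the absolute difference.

Partitions of 24 where no part is repeated more than 4 times: 950.
Partitions of 24 into at most 6 parts: 532.
|950 − 532| = 418.

418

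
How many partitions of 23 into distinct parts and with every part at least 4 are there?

They are:
23
19, 4
18, 5
17, 6
16, 7
15, 8
14, 9
14, 5, 4
13, 10
13, 6, 4
12, 11
12, 7, 4
12, 6, 5
11, 8, 4
11, 7, 5
10, 9, 4
10, 8, 5
10, 7, 6
9, 8, 6
8, 6, 5, 4
Counting gives 20.

20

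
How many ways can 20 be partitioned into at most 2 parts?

The partitions of 20 that satisfy the conditions:
20
19, 1
18, 2
17, 3
16, 4
15, 5
14, 6
13, 7
12, 8
11, 9
10, 10
That's 11 in total.

11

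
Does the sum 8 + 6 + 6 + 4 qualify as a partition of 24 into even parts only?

The parts sum to 24, and the condition 'every summand is even' holds.

Yes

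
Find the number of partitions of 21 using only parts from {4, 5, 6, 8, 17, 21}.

7

The partitions of 21 that satisfy the conditions:
21
4+17
5+8+8
4+4+5+8
4+5+6+6
5+5+5+6
4+4+4+4+5
Counting gives 7.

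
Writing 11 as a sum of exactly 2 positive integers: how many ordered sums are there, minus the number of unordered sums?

5

Compositions: C(10,1) = 10.
Partitions of 11 into exactly 2 parts: 5.
Difference: 10 − 5 = 5.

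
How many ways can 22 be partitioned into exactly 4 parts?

84

A full systematic count gives 84.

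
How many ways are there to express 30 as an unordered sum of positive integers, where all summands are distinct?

Systematic enumeration (by largest part, then next-largest, …) yields 296.

296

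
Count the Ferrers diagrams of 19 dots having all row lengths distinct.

A partial list (first 12 by largest part):
19
18,1
17,2
16,3
16,2,1
15,4
15,3,1
14,5
14,4,1
14,3,2
13,6
13,5,1
…and 42 more, for 54 total.

54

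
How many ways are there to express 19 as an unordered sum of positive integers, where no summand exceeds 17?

Direct enumeration gives 488 partitions.

488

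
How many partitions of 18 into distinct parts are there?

46

There are too many to list fully; the first 12 (by largest part) are:
18
17, 1
16, 2
15, 3
15, 2, 1
14, 4
14, 3, 1
13, 5
13, 4, 1
13, 3, 2
12, 6
12, 5, 1
…and 34 more, for 46 total.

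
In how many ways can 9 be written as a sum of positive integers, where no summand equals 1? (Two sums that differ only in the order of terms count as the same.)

8

They are:
9
7,2
6,3
5,4
5,2,2
4,3,2
3,3,3
3,2,2,2
That's 8 in total.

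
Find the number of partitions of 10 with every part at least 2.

12

Enumerating:
10
8+2
7+3
6+4
6+2+2
5+5
5+3+2
4+4+2
4+3+3
4+2+2+2
3+3+2+2
2+2+2+2+2
That's 12 in total.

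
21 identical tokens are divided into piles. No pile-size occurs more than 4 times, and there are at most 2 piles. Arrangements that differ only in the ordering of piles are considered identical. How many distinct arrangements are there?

The partitions of 21 that satisfy the conditions:
21
20+1
19+2
18+3
17+4
16+5
15+6
14+7
13+8
12+9
11+10

11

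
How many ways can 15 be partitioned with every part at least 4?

Listing the qualifying partitions of 15:
15
11,4
10,5
9,6
8,7
7,4,4
6,5,4
5,5,5

8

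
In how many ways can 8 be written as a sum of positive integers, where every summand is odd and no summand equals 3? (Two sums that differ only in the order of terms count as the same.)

3

Listing the qualifying partitions of 8:
1 + 7
1 + 1 + 1 + 5
1 + 1 + 1 + 1 + 1 + 1 + 1 + 1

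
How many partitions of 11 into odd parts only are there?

12

The partitions of 11 that satisfy the conditions:
11
9,1,1
7,3,1
7,1,1,1,1
5,5,1
5,3,3
5,3,1,1,1
5,1,1,1,1,1,1
3,3,3,1,1
3,3,1,1,1,1,1
3,1,1,1,1,1,1,1,1
1,1,1,1,1,1,1,1,1,1,1
Counting gives 12.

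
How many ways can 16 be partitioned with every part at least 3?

21

They are:
16
3 + 13
4 + 12
5 + 11
6 + 10
3 + 3 + 10
7 + 9
3 + 4 + 9
8 + 8
3 + 5 + 8
4 + 4 + 8
3 + 6 + 7
4 + 5 + 7
3 + 3 + 3 + 7
4 + 6 + 6
5 + 5 + 6
3 + 3 + 4 + 6
3 + 3 + 5 + 5
3 + 4 + 4 + 5
4 + 4 + 4 + 4
3 + 3 + 3 + 3 + 4
That's 21 in total.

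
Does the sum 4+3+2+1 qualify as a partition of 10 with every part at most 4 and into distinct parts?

Yes

The parts sum to 10, and the condition 'no summand exceeds 4' holds; the condition 'all summands are distinct' holds.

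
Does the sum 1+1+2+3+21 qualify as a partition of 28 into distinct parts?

The parts sum to 28, and the condition 'all summands are distinct' is violated.

No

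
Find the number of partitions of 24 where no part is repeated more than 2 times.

431

Systematic enumeration (by largest part, then next-largest, …) yields 431.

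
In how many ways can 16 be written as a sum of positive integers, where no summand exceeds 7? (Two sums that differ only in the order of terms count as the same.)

A full systematic count gives 164.

164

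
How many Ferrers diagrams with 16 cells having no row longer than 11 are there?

219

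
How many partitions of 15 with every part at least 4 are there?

Listing the qualifying partitions of 15:
15
11,4
10,5
9,6
8,7
7,4,4
6,5,4
5,5,5

8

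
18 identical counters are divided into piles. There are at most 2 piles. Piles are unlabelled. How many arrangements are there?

10

Enumerating:
18
17,1
16,2
15,3
14,4
13,5
12,6
11,7
10,8
9,9
That's 10 in total.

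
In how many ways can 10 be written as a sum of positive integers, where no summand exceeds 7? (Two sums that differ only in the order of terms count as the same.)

There are too many to list fully; the first 12 (by largest part) are:
7,3
7,2,1
7,1,1,1
6,4
6,3,1
6,2,2
6,2,1,1
6,1,1,1,1
5,5
5,4,1
5,3,2
5,3,1,1
…and 26 more, for 38 total.

38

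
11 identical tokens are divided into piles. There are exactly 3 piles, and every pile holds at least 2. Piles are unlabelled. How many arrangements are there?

Listing the qualifying partitions of 11:
7,2,2
6,3,2
5,4,2
5,3,3
4,4,3
Counting gives 5.

5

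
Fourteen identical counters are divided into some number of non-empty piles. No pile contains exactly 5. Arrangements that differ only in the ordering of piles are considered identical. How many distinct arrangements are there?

105

Direct enumeration gives 105 partitions.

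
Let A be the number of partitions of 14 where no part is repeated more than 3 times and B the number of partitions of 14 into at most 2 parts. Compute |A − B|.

Partitions of 14 where no part is repeated more than 3 times: 82.
Partitions of 14 into at most 2 parts: 8.
|82 − 8| = 74.

74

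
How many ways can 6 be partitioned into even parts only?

3

The partitions of 6 that satisfy the conditions:
6
2, 4
2, 2, 2
That's 3 in total.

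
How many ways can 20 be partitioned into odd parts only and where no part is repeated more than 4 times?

There are too many to list fully; the first 12 (by largest part) are:
19, 1
17, 3
17, 1, 1, 1
15, 5
15, 3, 1, 1
13, 7
13, 5, 1, 1
13, 3, 3, 1
13, 3, 1, 1, 1, 1
11, 9
11, 7, 1, 1
11, 5, 3, 1
…and 23 more, for 35 total.

35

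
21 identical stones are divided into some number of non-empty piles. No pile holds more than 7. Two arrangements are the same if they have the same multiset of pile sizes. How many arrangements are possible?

436

Systematic enumeration (by largest part, then next-largest, …) yields 436.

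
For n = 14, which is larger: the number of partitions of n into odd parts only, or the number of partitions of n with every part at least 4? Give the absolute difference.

Partitions of 14 into odd parts only: 22.
Partitions of 14 with every part at least 4: 7.
|22 − 7| = 15.

15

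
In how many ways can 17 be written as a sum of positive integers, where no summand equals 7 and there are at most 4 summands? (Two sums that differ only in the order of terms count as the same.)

A partial list (first 12 by largest part):
17
1+16
2+15
1+1+15
3+14
1+2+14
1+1+1+14
4+13
1+3+13
2+2+13
1+1+2+13
5+12
…and 46 more, for 58 total.

58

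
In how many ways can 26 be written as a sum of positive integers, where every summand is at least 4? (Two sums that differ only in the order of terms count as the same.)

There are too many to list fully; the first 12 (by largest part) are:
26
4, 22
5, 21
6, 20
7, 19
8, 18
4, 4, 18
9, 17
4, 5, 17
10, 16
4, 6, 16
5, 5, 16
…and 58 more, for 70 total.

70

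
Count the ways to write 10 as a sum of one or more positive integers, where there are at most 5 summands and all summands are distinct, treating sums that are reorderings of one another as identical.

10

They are:
10
9, 1
8, 2
7, 3
7, 2, 1
6, 4
6, 3, 1
5, 4, 1
5, 3, 2
4, 3, 2, 1
That's 10 in total.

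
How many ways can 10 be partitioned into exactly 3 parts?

8

The partitions of 10 that satisfy the conditions:
8, 1, 1
7, 2, 1
6, 3, 1
6, 2, 2
5, 4, 1
5, 3, 2
4, 4, 2
4, 3, 3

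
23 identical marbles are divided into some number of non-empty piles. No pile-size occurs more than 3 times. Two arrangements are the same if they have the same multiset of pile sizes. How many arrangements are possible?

592

Systematic enumeration (by largest part, then next-largest, …) yields 592.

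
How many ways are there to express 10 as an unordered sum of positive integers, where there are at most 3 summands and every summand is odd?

They are:
9,1
7,3
5,5

3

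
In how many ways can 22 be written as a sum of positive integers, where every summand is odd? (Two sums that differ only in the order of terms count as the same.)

89

A full systematic count gives 89.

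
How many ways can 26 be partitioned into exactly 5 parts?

Counting exhaustively, 221 partitions satisfy the conditions.

221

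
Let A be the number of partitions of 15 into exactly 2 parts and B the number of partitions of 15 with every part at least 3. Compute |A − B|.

10

Partitions of 15 into exactly 2 parts: 7.
Partitions of 15 with every part at least 3: 17.
|7 − 17| = 10.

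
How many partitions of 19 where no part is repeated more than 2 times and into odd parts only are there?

Listing the qualifying partitions of 19:
19
17,1,1
15,3,1
13,5,1
13,3,3
11,7,1
11,5,3
11,3,3,1,1
9,9,1
9,7,3
9,5,5
9,5,3,1,1
7,7,5
7,7,3,1,1
7,5,5,1,1
7,5,3,3,1

16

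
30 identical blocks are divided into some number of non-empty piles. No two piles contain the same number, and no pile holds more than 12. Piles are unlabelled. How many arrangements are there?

Direct enumeration gives 100 partitions.

100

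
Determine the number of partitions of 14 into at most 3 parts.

The partitions of 14 that satisfy the conditions:
14
13+1
12+2
12+1+1
11+3
11+2+1
10+4
10+3+1
10+2+2
9+5
9+4+1
9+3+2
8+6
8+5+1
8+4+2
8+3+3
7+7
7+6+1
7+5+2
7+4+3
6+6+2
6+5+3
6+4+4
5+5+4
Counting gives 24.

24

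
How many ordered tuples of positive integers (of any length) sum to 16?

The number of compositions of n is 2^(n−1); here 2^15 = 32768.

32768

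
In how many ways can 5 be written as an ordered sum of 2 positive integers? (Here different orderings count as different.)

A composition of 5 into 2 positive parts is chosen by placing 1 dividers among the 4 gaps between 5 units: C(4,1) = 4.

4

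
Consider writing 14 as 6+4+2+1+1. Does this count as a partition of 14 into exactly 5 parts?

Yes

The parts sum to 14, and the condition 'there are exactly 5 summands' holds.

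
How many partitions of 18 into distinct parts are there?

46

There are too many to list fully; the first 12 (by largest part) are:
18
17 + 1
16 + 2
15 + 3
15 + 2 + 1
14 + 4
14 + 3 + 1
13 + 5
13 + 4 + 1
13 + 3 + 2
12 + 6
12 + 5 + 1
…and 34 more, for 46 total.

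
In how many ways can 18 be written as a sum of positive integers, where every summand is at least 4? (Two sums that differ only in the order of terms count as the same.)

16

Enumerating:
18
14+4
13+5
12+6
11+7
10+8
10+4+4
9+9
9+5+4
8+6+4
8+5+5
7+7+4
7+6+5
6+6+6
6+4+4+4
5+5+4+4
Counting gives 16.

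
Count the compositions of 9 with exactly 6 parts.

By stars and bars with positive parts, the count is C(8,5) = 56.

56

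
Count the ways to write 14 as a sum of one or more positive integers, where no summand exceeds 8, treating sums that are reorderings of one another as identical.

Counting exhaustively, 116 partitions satisfy the conditions.

116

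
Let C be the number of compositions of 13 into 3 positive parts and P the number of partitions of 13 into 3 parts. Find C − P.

52

Compositions: C(12,2) = 66.
Partitions of 13 into exactly 3 parts: 14.
Difference: 66 − 14 = 52.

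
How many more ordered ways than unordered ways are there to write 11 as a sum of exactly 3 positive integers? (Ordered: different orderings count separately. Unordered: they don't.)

Ordered (compositions into 3 parts): C(10,2) = 45.
Unordered (partitions into 3 parts): 10.
Difference: 45 − 10 = 35.

35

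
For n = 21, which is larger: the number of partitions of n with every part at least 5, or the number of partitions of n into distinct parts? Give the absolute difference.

Partitions of 21 with every part at least 5: 15.
Partitions of 21 into distinct parts: 76.
|15 − 76| = 61.

61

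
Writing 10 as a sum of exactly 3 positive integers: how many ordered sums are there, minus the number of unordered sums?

28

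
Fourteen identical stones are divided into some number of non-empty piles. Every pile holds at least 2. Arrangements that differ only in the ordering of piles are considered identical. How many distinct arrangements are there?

There are too many to list fully; the first 12 (by largest part) are:
14
12 + 2
11 + 3
10 + 4
10 + 2 + 2
9 + 5
9 + 3 + 2
8 + 6
8 + 4 + 2
8 + 3 + 3
8 + 2 + 2 + 2
7 + 7
…and 22 more, for 34 total.

34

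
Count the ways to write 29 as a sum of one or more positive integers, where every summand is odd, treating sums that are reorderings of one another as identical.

256

A full systematic count gives 256.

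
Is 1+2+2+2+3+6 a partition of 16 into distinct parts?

No

The parts sum to 16, and the condition 'all summands are distinct' is violated.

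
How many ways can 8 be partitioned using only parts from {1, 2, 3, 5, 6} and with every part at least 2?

4

They are:
6,2
5,3
3,3,2
2,2,2,2
That's 4 in total.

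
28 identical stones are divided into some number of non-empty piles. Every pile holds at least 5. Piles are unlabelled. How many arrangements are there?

There are too many to list fully; the first 12 (by largest part) are:
28
23+5
22+6
21+7
20+8
19+9
18+10
18+5+5
17+11
17+6+5
16+12
16+7+5
…and 38 more, for 50 total.

50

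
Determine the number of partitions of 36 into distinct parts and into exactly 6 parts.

There are 110 such partitions.

110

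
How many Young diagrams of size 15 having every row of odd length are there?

There are too many to list fully; the first 12 (by largest part) are:
15
1,1,13
1,3,11
1,1,1,1,11
1,5,9
3,3,9
1,1,1,3,9
1,1,1,1,1,1,9
1,7,7
3,5,7
1,1,1,5,7
1,1,3,3,7
…and 15 more, for 27 total.

27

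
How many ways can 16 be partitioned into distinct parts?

There are too many to list fully; the first 12 (by largest part) are:
16
1 + 15
2 + 14
3 + 13
1 + 2 + 13
4 + 12
1 + 3 + 12
5 + 11
1 + 4 + 11
2 + 3 + 11
6 + 10
1 + 5 + 10
…and 20 more, for 32 total.

32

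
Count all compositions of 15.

16384

There are 14 gaps and each independently is a cut or not, giving 2^14 = 16384.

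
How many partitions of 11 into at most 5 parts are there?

A partial list (first 12 by largest part):
11
1, 10
2, 9
1, 1, 9
3, 8
1, 2, 8
1, 1, 1, 8
4, 7
1, 3, 7
2, 2, 7
1, 1, 2, 7
1, 1, 1, 1, 7
…and 25 more, for 37 total.

37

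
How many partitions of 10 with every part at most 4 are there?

The partitions of 10 that satisfy the conditions:
4,4,2
4,4,1,1
4,3,3
4,3,2,1
4,3,1,1,1
4,2,2,2
4,2,2,1,1
4,2,1,1,1,1
4,1,1,1,1,1,1
3,3,3,1
3,3,2,2
3,3,2,1,1
3,3,1,1,1,1
3,2,2,2,1
3,2,2,1,1,1
3,2,1,1,1,1,1
3,1,1,1,1,1,1,1
2,2,2,2,2
2,2,2,2,1,1
2,2,2,1,1,1,1
2,2,1,1,1,1,1,1
2,1,1,1,1,1,1,1,1
1,1,1,1,1,1,1,1,1,1

23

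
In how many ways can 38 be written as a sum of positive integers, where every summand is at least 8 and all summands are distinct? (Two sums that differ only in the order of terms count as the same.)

There are too many to list fully; the first 12 (by largest part) are:
38
30 + 8
29 + 9
28 + 10
27 + 11
26 + 12
25 + 13
24 + 14
23 + 15
22 + 16
21 + 17
21 + 9 + 8
…and 17 more, for 29 total.

29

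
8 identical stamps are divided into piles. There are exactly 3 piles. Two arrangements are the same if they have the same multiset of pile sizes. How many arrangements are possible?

5

Enumerating:
6 + 1 + 1
5 + 2 + 1
4 + 3 + 1
4 + 2 + 2
3 + 3 + 2
Counting gives 5.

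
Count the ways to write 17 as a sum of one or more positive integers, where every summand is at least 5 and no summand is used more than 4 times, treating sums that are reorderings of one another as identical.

The partitions of 17 that satisfy the conditions:
17
12+5
11+6
10+7
9+8
7+5+5
6+6+5
That's 7 in total.

7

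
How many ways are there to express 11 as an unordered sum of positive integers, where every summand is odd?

12

Listing the qualifying partitions of 11:
11
1 + 1 + 9
1 + 3 + 7
1 + 1 + 1 + 1 + 7
1 + 5 + 5
3 + 3 + 5
1 + 1 + 1 + 3 + 5
1 + 1 + 1 + 1 + 1 + 1 + 5
1 + 1 + 3 + 3 + 3
1 + 1 + 1 + 1 + 1 + 3 + 3
1 + 1 + 1 + 1 + 1 + 1 + 1 + 1 + 3
1 + 1 + 1 + 1 + 1 + 1 + 1 + 1 + 1 + 1 + 1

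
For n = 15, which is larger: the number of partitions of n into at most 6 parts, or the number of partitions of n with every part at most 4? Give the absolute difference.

Partitions of 15 into at most 6 parts: 110.
Partitions of 15 with every part at most 4: 54.
|110 − 54| = 56.

56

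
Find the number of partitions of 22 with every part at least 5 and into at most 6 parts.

18

Enumerating:
22
5,17
6,16
7,15
8,14
9,13
10,12
5,5,12
11,11
5,6,11
5,7,10
6,6,10
5,8,9
6,7,9
6,8,8
7,7,8
5,5,5,7
5,5,6,6
That's 18 in total.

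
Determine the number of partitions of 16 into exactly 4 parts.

34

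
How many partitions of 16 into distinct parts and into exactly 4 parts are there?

Listing the qualifying partitions of 16:
1,2,3,10
1,2,4,9
1,2,5,8
1,3,4,8
1,2,6,7
1,3,5,7
2,3,4,7
1,4,5,6
2,3,5,6
That's 9 in total.

9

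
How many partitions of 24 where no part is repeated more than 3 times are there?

722

Systematic enumeration (by largest part, then next-largest, …) yields 722.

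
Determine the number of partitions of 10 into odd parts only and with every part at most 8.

9

Listing the qualifying partitions of 10:
7,3
7,1,1,1
5,5
5,3,1,1
5,1,1,1,1,1
3,3,3,1
3,3,1,1,1,1
3,1,1,1,1,1,1,1
1,1,1,1,1,1,1,1,1,1
Counting gives 9.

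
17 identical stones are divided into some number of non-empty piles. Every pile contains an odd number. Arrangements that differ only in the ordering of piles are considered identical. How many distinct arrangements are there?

A partial list (first 12 by largest part):
17
1+1+15
1+3+13
1+1+1+1+13
1+5+11
3+3+11
1+1+1+3+11
1+1+1+1+1+1+11
1+7+9
3+5+9
1+1+1+5+9
1+1+3+3+9
…and 26 more, for 38 total.

38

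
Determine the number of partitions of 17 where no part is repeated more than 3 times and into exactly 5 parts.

A partial list (first 12 by largest part):
12 + 2 + 1 + 1 + 1
11 + 3 + 1 + 1 + 1
11 + 2 + 2 + 1 + 1
10 + 4 + 1 + 1 + 1
10 + 3 + 2 + 1 + 1
10 + 2 + 2 + 2 + 1
9 + 5 + 1 + 1 + 1
9 + 4 + 2 + 1 + 1
9 + 3 + 3 + 1 + 1
9 + 3 + 2 + 2 + 1
8 + 6 + 1 + 1 + 1
8 + 5 + 2 + 1 + 1
…and 31 more, for 43 total.

43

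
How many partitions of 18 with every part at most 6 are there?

199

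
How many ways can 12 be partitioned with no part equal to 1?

Enumerating:
12
10,2
9,3
8,4
8,2,2
7,5
7,3,2
6,6
6,4,2
6,3,3
6,2,2,2
5,5,2
5,4,3
5,3,2,2
4,4,4
4,4,2,2
4,3,3,2
4,2,2,2,2
3,3,3,3
3,3,2,2,2
2,2,2,2,2,2
Counting gives 21.

21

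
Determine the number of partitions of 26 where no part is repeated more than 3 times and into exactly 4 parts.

136

Enumerating by decreasing first part gives 136 partitions in all.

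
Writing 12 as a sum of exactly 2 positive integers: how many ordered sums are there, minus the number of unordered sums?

5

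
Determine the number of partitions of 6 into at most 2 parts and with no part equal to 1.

3

Listing the qualifying partitions of 6:
6
4,2
3,3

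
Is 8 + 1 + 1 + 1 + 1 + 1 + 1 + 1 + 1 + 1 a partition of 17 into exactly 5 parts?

No

The parts sum to 17, and the condition 'there are exactly 5 summands' is violated.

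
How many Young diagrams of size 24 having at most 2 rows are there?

Enumerating:
24
23 + 1
22 + 2
21 + 3
20 + 4
19 + 5
18 + 6
17 + 7
16 + 8
15 + 9
14 + 10
13 + 11
12 + 12

13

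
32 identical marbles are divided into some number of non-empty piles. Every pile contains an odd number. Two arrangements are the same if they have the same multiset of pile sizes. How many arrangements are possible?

390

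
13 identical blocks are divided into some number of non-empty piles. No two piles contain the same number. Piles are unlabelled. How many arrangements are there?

Enumerating:
13
12,1
11,2
10,3
10,2,1
9,4
9,3,1
8,5
8,4,1
8,3,2
7,6
7,5,1
7,4,2
7,3,2,1
6,5,2
6,4,3
6,4,2,1
5,4,3,1
Counting gives 18.

18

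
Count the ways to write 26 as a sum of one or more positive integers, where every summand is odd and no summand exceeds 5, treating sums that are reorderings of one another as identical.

31

There are too many to list fully; the first 12 (by largest part) are:
5+5+5+5+5+1
5+5+5+5+3+3
5+5+5+5+3+1+1+1
5+5+5+5+1+1+1+1+1+1
5+5+5+3+3+3+1+1
5+5+5+3+3+1+1+1+1+1
5+5+5+3+1+1+1+1+1+1+1+1
5+5+5+1+1+1+1+1+1+1+1+1+1+1
5+5+3+3+3+3+3+1
5+5+3+3+3+3+1+1+1+1
5+5+3+3+3+1+1+1+1+1+1+1
5+5+3+3+1+1+1+1+1+1+1+1+1+1
…and 19 more, for 31 total.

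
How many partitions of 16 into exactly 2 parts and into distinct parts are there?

7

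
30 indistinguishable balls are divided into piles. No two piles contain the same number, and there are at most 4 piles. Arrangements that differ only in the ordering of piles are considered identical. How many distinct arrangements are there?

184

Enumerating by decreasing first part gives 184 partitions in all.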